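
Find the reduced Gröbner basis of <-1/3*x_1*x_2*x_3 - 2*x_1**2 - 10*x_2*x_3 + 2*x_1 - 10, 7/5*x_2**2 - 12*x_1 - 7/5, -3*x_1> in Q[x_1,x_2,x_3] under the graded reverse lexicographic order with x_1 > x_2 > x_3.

f_1 = -1/3*x_1*x_2*x_3 - 2*x_1**2 - 10*x_2*x_3 + 2*x_1 - 10, LT = x_1*x_2*x_3.
f_2 = 7/5*x_2**2 - 12*x_1 - 7/5, LT = x_2**2.
f_3 = -3*x_1, LT = x_1.

S(f_1,f_2): lcm = x_1*x_2**2*x_3. S = 6*x_1**2*x_2 + 60/7*x_1**2*x_3 + 30*x_2**2*x_3 - 6*x_1*x_2 + x_1*x_3 + 30*x_2.
  leading term x_1**2*x_2: subtract (-2*x_1*x_2)·f_3 from 6*x_1**2*x_2 + 60/7*x_1**2*x_3 + 30*x_2**2*x_3 - 6*x_1*x_2 + x_1*x_3 + 30*x_2 → 60/7*x_1**2*x_3 + 30*x_2**2*x_3 - 6*x_1*x_2 + x_1*x_3 + 30*x_2
  leading term x_1**2*x_3: subtract (-20/7*x_1*x_3)·f_3 from 60/7*x_1**2*x_3 + 30*x_2**2*x_3 - 6*x_1*x_2 + x_1*x_3 + 30*x_2 → 30*x_2**2*x_3 - 6*x_1*x_2 + x_1*x_3 + 30*x_2
  leading term x_2**2*x_3: subtract (150/7*x_3)·f_2 from 30*x_2**2*x_3 - 6*x_1*x_2 + x_1*x_3 + 30*x_2 → -6*x_1*x_2 + 1807/7*x_1*x_3 + 30*x_2 + 30*x_3
  leading term x_1*x_2: subtract (2*x_2)·f_3 from -6*x_1*x_2 + 1807/7*x_1*x_3 + 30*x_2 + 30*x_3 → 1807/7*x_1*x_3 + 30*x_2 + 30*x_3
  leading term x_1*x_3: subtract (-1807/21*x_3)·f_3 from 1807/7*x_1*x_3 + 30*x_2 + 30*x_3 → 30*x_2 + 30*x_3
  leading term x_2: no divisor's leading term divides it; move 30*x_2 to the remainder.
  leading term x_3: no divisor's leading term divides it; move 30*x_3 to the remainder.
  remainder 30*x_2 + 30*x_3 ≠ 0; add g_4 = 30*x_2 + 30*x_3 to the basis.

S(f_1,f_3): lcm = x_1*x_2*x_3. S = 6*x_1**2 + 30*x_2*x_3 - 6*x_1 + 30.
  leading term x_1**2: subtract (-2*x_1)·f_3 from 6*x_1**2 + 30*x_2*x_3 - 6*x_1 + 30 → 30*x_2*x_3 - 6*x_1 + 30
  leading term x_2*x_3: subtract (x_3)·g_4 from 30*x_2*x_3 - 6*x_1 + 30 → -30*x_3**2 - 6*x_1 + 30
  leading term x_3**2: no divisor's leading term divides it; move -30*x_3**2 to the remainder.
  leading term x_1: subtract (2)·f_3 from -6*x_1 + 30 → 30
  leading term 1: no divisor's leading term divides it; move 30 to the remainder.
  remainder -30*x_3**2 + 30 ≠ 0; add g_5 = -30*x_3**2 + 30 to the basis.

The other S-polynomials (S(f_2,f_3), S(f_1,g_4), S(f_2,g_4), S(f_3,g_4), S(f_1,g_5), S(f_2,g_5), S(f_3,g_5), S(g_4,g_5)) all reduce to 0 modulo the current basis, so we have a Gröbner basis.
Inter-reduce: drop elements whose leading term is divisible by another's, tail-reduce, and make monic.

G = {x_3**2 - 1, x_1, x_2 + x_3}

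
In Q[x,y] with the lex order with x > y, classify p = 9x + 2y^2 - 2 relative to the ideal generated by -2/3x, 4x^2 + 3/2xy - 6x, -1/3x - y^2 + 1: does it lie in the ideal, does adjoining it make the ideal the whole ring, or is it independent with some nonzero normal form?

First compute the reduced Gröbner basis of I by Buchberger's algorithm.
f_1 = -2/3x, LT = x.
f_2 = 4x^2 + 3/2xy - 6x, LT = x^2.
f_3 = -1/3x - y^2 + 1, LT = x.

S(f_1,f_3): lcm = x. S = -3y^2 + 3.
  leading term y^2: no divisor's leading term divides it; move -3y^2 to the remainder.
  leading term 1: no divisor's leading term divides it; move 3 to the remainder.
  remainder -3y^2 + 3 ≠ 0; add h_4 = -3y^2 + 3 to the basis.

The other S-polynomials (S(f_1,f_2), S(f_2,f_3), S(f_1,h_4), S(f_2,h_4), S(f_3,h_4)) all reduce to 0 modulo the current basis, so we have a Gröbner basis.
Inter-reduce: drop elements whose leading term is divisible by another's, tail-reduce, and make monic.
Reduced Gröbner basis: {x, y^2 - 1}.
Label its elements g_1 = x, g_2 = y^2 - 1.

Reduce p = 9x + 2y^2 - 2 modulo G:
  leading term x: subtract (9)·g_1 from 9x + 2y^2 - 2 → 2y^2 - 2
  leading term y^2: subtract (2)·g_2 from 2y^2 - 2 → 0
  normal form = 0.
Since the normal form is 0, p ∈ I.

9x + 2y^2 - 2 lies in I (it reduces to 0).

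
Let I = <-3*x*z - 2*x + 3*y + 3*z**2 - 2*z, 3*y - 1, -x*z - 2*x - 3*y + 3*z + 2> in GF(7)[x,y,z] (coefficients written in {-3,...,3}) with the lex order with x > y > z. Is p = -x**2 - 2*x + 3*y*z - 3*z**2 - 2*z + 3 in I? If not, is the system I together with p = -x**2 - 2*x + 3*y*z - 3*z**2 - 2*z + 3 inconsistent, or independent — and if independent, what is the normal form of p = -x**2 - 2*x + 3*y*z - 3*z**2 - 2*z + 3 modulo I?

First compute the reduced Gröbner basis of I by Buchberger's algorithm.
f_1 = -3*x*z - 2*x + 3*y + 3*z**2 - 2*z, LT = x*z.
f_2 = 3*y - 1, LT = y.
f_3 = -x*z - 2*x - 3*y + 3*z + 2, LT = x*z.

S(f_1,f_3): lcm = x*z. S = x + 3*y - z**2 - z + 2.
  leading term x: no divisor's leading term divides it; move x to the remainder.
  leading term y: subtract (1)·f_2 from 3*y - z**2 - z + 2 → -z**2 - z + 3
  leading term z**2: no divisor's leading term divides it; move -z**2 to the remainder.
  leading term z: no divisor's leading term divides it; move -z to the remainder.
  leading term 1: no divisor's leading term divides it; move 3 to the remainder.
  remainder x - z**2 - z + 3 ≠ 0; add h_4 = x - z**2 - z + 3 to the basis.

S(f_1,h_4): lcm = x*z. S = 3*x - y + z**3.
  leading term x: subtract (3)·h_4 from 3*x - y + z**3 → -y + z**3 + 3*z**2 + 3*z - 2
  leading term y: subtract (2)·f_2 from -y + z**3 + 3*z**2 + 3*z - 2 → z**3 + 3*z**2 + 3*z
  leading term z**3: no divisor's leading term divides it; move z**3 to the remainder.
  leading term z**2: no divisor's leading term divides it; move 3*z**2 to the remainder.
  leading term z: no divisor's leading term divides it; move 3*z to the remainder.
  remainder z**3 + 3*z**2 + 3*z ≠ 0; add h_5 = z**3 + 3*z**2 + 3*z to the basis.

The other S-polynomials (S(f_1,f_2), S(f_2,f_3), S(f_2,h_4), S(f_3,h_4), S(f_1,h_5), S(f_2,h_5), S(f_3,h_5), S(h_4,h_5)) all reduce to 0 modulo the current basis, so we have a Gröbner basis.
Inter-reduce: drop elements whose leading term is divisible by another's, tail-reduce, and make monic.
Reduced Gröbner basis: {x - z**2 - z + 3, y + 2, z**3 + 3*z**2 + 3*z}.
Label its elements g_1 = x - z**2 - z + 3, g_2 = y + 2, g_3 = z**3 + 3*z**2 + 3*z.

Reduce p = -x**2 - 2*x + 3*y*z - 3*z**2 - 2*z + 3 modulo G:
  leading term x**2: subtract (-x)·g_1 from -x**2 - 2*x + 3*y*z - 3*z**2 - 2*z + 3 → -x*z**2 - x*z + x + 3*y*z - 3*z**2 - 2*z + 3
  leading term x*z**2: subtract (-z**2)·g_1 from -x*z**2 - x*z + x + 3*y*z - 3*z**2 - 2*z + 3 → -x*z + x + 3*y*z - z**4 - z**3 - 2*z + 3
  leading term x*z: subtract (-z)·g_1 from -x*z + x + 3*y*z - z**4 - z**3 - 2*z + 3 → x + 3*y*z - z**4 - 2*z**3 - z**2 + z + 3
  leading term x: subtract (1)·g_1 from x + 3*y*z - z**4 - 2*z**3 - z**2 + z + 3 → 3*y*z - z**4 - 2*z**3 + 2*z
  leading term y*z: subtract (3*z)·g_2 from 3*y*z - z**4 - 2*z**3 + 2*z → -z**4 - 2*z**3 + 3*z
  leading term z**4: subtract (-z)·g_3 from -z**4 - 2*z**3 + 3*z → z**3 + 3*z**2 + 3*z
  leading term z**3: subtract (1)·g_3 from z**3 + 3*z**2 + 3*z → 0
  normal form = 0.
Since the normal form is 0, p ∈ I.

-x**2 - 2*x + 3*y*z - 3*z**2 - 2*z + 3 lies in I (it reduces to 0).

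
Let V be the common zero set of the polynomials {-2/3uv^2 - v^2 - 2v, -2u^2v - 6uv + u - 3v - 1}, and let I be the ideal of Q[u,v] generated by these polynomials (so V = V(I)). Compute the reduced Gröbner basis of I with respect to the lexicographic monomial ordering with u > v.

The reduced Gröbner basis is the canonical form of the ideal for this ordering.

f_1 = -2/3uv^2 - v^2 - 2v, LT = uv^2.
f_2 = -2u^2v - 6uv + u - 3v - 1, LT = u^2v.

S(f_1,f_2): lcm = u^2v^2. S = -3/2uv^2 + 7/2uv - 3/2v^2 - 1/2v.
  leading term uv^2: subtract (9/4)·f_1 from -3/2uv^2 + 7/2uv - 3/2v^2 - 1/2v → 7/2uv + 3/4v^2 + 4v
  leading term uv: no divisor's leading term divides it; move 7/2uv to the remainder.
  leading term v^2: no divisor's leading term divides it; move 3/4v^2 to the remainder.
  leading term v: no divisor's leading term divides it; move 4v to the remainder.
  remainder 7/2uv + 3/4v^2 + 4v ≠ 0; add g_3 = 7/2uv + 3/4v^2 + 4v to the basis.

S(f_1,g_3): lcm = uv^2. S = -3/14v^3 + 5/14v^2 + 3v.
  leading term v^3: no divisor's leading term divides it; move -3/14v^3 to the remainder.
  leading term v^2: no divisor's leading term divides it; move 5/14v^2 to the remainder.
  leading term v: no divisor's leading term divides it; move 3v to the remainder.
  remainder -3/14v^3 + 5/14v^2 + 3v ≠ 0; add g_4 = -3/14v^3 + 5/14v^2 + 3v to the basis.

S(f_2,g_3): lcm = u^2v. S = -3/14uv^2 + 13/7uv - 1/2u + 3/2v + 1/2.
  leading term uv^2: subtract (9/28)·f_1 from -3/14uv^2 + 13/7uv - 1/2u + 3/2v + 1/2 → 13/7uv - 1/2u + 9/28v^2 + 15/7v + 1/2
  leading term uv: subtract (26/49)·g_3 from 13/7uv - 1/2u + 9/28v^2 + 15/7v + 1/2 → -1/2u - 15/196v^2 + 1/49v + 1/2
  leading term u: no divisor's leading term divides it; move -1/2u to the remainder.
  leading term v^2: no divisor's leading term divides it; move -15/196v^2 to the remainder.
  leading term v: no divisor's leading term divides it; move 1/49v to the remainder.
  leading term 1: no divisor's leading term divides it; move 1/2 to the remainder.
  remainder -1/2u - 15/196v^2 + 1/49v + 1/2 ≠ 0; add g_5 = -1/2u - 15/196v^2 + 1/49v + 1/2 to the basis.

The other S-polynomials (S(f_1,g_4), S(f_2,g_4), S(g_3,g_4), S(f_1,g_5), S(f_2,g_5), S(g_3,g_5), S(g_4,g_5)) all reduce to 0 modulo the current basis, so we have a Gröbner basis.
Inter-reduce: drop elements whose leading term is divisible by another's, tail-reduce, and make monic.

G = {u + 15/98v^2 - 2/49v - 1, v^3 - 5/3v^2 - 14v}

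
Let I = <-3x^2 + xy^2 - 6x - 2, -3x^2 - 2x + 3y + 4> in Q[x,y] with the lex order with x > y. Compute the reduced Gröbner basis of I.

G = {x^2 + 2/3x - y - 4/3, xy + 2x - 1/3y^3 - 4/9y^2 + 2y + 28/9, y^4 - 2/3y^3 - 26/3y^2 - 19/3y + 2/3}

This is the nonlinear analogue of row-reducing a linear system.

f_1 = -3x^2 + xy^2 - 6x - 2, LT = x^2.
f_2 = -3x^2 - 2x + 3y + 4, LT = x^2.

S(f_1,f_2): lcm = x^2. S = -1/3xy^2 + 4/3x + y + 2.
  leading term xy^2: no divisor's leading term divides it; move -1/3xy^2 to the remainder.
  leading term x: no divisor's leading term divides it; move 4/3x to the remainder.
  leading term y: no divisor's leading term divides it; move y to the remainder.
  leading term 1: no divisor's leading term divides it; move 2 to the remainder.
  remainder -1/3xy^2 + 4/3x + y + 2 ≠ 0; add g_3 = -1/3xy^2 + 4/3x + y + 2 to the basis.

S(f_1,g_3): lcm = x^2y^2. S = 4x^2 - 1/3xy^4 + 2xy^2 + 3xy + 6x + 2/3y^2.
  leading term x^2: subtract (-4/3)·f_1 from 4x^2 - 1/3xy^4 + 2xy^2 + 3xy + 6x + 2/3y^2 → -1/3xy^4 + 10/3xy^2 + 3xy - 2x + 2/3y^2 - 8/3
  leading term xy^4: subtract (y^2)·g_3 from -1/3xy^4 + 10/3xy^2 + 3xy - 2x + 2/3y^2 - 8/3 → 2xy^2 + 3xy - 2x - y^3 - 4/3y^2 - 8/3
  leading term xy^2: subtract (-6)·g_3 from 2xy^2 + 3xy - 2x - y^3 - 4/3y^2 - 8/3 → 3xy + 6x - y^3 - 4/3y^2 + 6y + 28/3
  leading term xy: no divisor's leading term divides it; move 3xy to the remainder.
  leading term x: no divisor's leading term divides it; move 6x to the remainder.
  leading term y^3: no divisor's leading term divides it; move -y^3 to the remainder.
  leading term y^2: no divisor's leading term divides it; move -4/3y^2 to the remainder.
  leading term y: no divisor's leading term divides it; move 6y to the remainder.
  leading term 1: no divisor's leading term divides it; move 28/3 to the remainder.
  remainder 3xy + 6x - y^3 - 4/3y^2 + 6y + 28/3 ≠ 0; add g_4 = 3xy + 6x - y^3 - 4/3y^2 + 6y + 28/3 to the basis.

S(g_3,g_4): lcm = xy^2. S = -2xy - 4x + 1/3y^4 + 4/9y^3 - 2y^2 - 55/9y - 6.
  leading term xy: subtract (-2/3)·g_4 from -2xy - 4x + 1/3y^4 + 4/9y^3 - 2y^2 - 55/9y - 6 → 1/3y^4 - 2/9y^3 - 26/9y^2 - 19/9y + 2/9
  leading term y^4: no divisor's leading term divides it; move 1/3y^4 to the remainder.
  leading term y^3: no divisor's leading term divides it; move -2/9y^3 to the remainder.
  leading term y^2: no divisor's leading term divides it; move -26/9y^2 to the remainder.
  leading term y: no divisor's leading term divides it; move -19/9y to the remainder.
  leading term 1: no divisor's leading term divides it; move 2/9 to the remainder.
  remainder 1/3y^4 - 2/9y^3 - 26/9y^2 - 19/9y + 2/9 ≠ 0; add g_5 = 1/3y^4 - 2/9y^3 - 26/9y^2 - 19/9y + 2/9 to the basis.

The other S-polynomials (S(f_2,g_3), S(f_1,g_4), S(f_2,g_4), S(f_1,g_5), S(f_2,g_5), S(g_3,g_5), S(g_4,g_5)) all reduce to 0 modulo the current basis, so we have a Gröbner basis.
Inter-reduce: drop elements whose leading term is divisible by another's, tail-reduce, and make monic.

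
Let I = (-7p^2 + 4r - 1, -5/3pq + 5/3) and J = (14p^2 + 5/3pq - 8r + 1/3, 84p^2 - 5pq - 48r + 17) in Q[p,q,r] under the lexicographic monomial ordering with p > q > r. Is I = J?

Yes, the ideals are equal.

Since reduced Gröbner bases are canonical representatives of ideals under a given ordering, it suffices to compute and compare them.
Buchberger on the first generating set:
f_1 = -7p^2 + 4r - 1, LT = p^2.
f_2 = -5/3pq + 5/3, LT = pq.

S(f_1,f_2): lcm = p^2q. S = p - 4/7qr + 1/7q.
  leading term p: no divisor's leading term divides it; move p to the remainder.
  leading term qr: no divisor's leading term divides it; move -4/7qr to the remainder.
  leading term q: no divisor's leading term divides it; move 1/7q to the remainder.
  remainder p - 4/7qr + 1/7q ≠ 0; add g_3 = p - 4/7qr + 1/7q to the basis.

S(f_2,g_3): lcm = pq. S = 4/7q^2r - 1/7q^2 - 1.
  leading term q^2r: no divisor's leading term divides it; move 4/7q^2r to the remainder.
  leading term q^2: no divisor's leading term divides it; move -1/7q^2 to the remainder.
  leading term 1: no divisor's leading term divides it; move -1 to the remainder.
  remainder 4/7q^2r - 1/7q^2 - 1 ≠ 0; add g_4 = 4/7q^2r - 1/7q^2 - 1 to the basis.

The other S-polynomials (S(f_1,g_3), S(f_1,g_4), S(f_2,g_4), S(g_3,g_4)) all reduce to 0 modulo the current basis, so we have a Gröbner basis.
Inter-reduce: drop elements whose leading term is divisible by another's, tail-reduce, and make monic.
Reduced Gröbner basis: {p - 4/7qr + 1/7q, q^2r - 1/4q^2 - 7/4}.

Buchberger on the second generating set:
h_1 = 14p^2 + 5/3pq - 8r + 1/3, LT = p^2.
h_2 = 84p^2 - 5pq - 48r + 17, LT = p^2.

S(h_1,h_2): lcm = p^2. S = 5/28pq - 5/28.
  leading term pq: no divisor's leading term divides it; move 5/28pq to the remainder.
  leading term 1: no divisor's leading term divides it; move -5/28 to the remainder.
  remainder 5/28pq - 5/28 ≠ 0; add k_3 = 5/28pq - 5/28 to the basis.

S(h_1,k_3): lcm = p^2q. S = 5/42pq^2 + p - 4/7qr + 1/42q.
  leading term pq^2: subtract (2/3q)·k_3 from 5/42pq^2 + p - 4/7qr + 1/42q → p - 4/7qr + 1/7q
  leading term p: no divisor's leading term divides it; move p to the remainder.
  leading term qr: no divisor's leading term divides it; move -4/7qr to the remainder.
  leading term q: no divisor's leading term divides it; move 1/7q to the remainder.
  remainder p - 4/7qr + 1/7q ≠ 0; add k_4 = p - 4/7qr + 1/7q to the basis.

S(k_3,k_4): lcm = pq. S = 4/7q^2r - 1/7q^2 - 1.
  leading term q^2r: no divisor's leading term divides it; move 4/7q^2r to the remainder.
  leading term q^2: no divisor's leading term divides it; move -1/7q^2 to the remainder.
  leading term 1: no divisor's leading term divides it; move -1 to the remainder.
  remainder 4/7q^2r - 1/7q^2 - 1 ≠ 0; add k_5 = 4/7q^2r - 1/7q^2 - 1 to the basis.

The other S-polynomials (S(h_2,k_3), S(h_1,k_4), S(h_2,k_4), S(h_1,k_5), S(h_2,k_5), S(k_3,k_5), S(k_4,k_5)) all reduce to 0 modulo the current basis, so we have a Gröbner basis.
Inter-reduce: drop elements whose leading term is divisible by another's, tail-reduce, and make monic.
Reduced Gröbner basis: {p - 4/7qr + 1/7q, q^2r - 1/4q^2 - 7/4}.

The two bases agree; hence the ideals are identical.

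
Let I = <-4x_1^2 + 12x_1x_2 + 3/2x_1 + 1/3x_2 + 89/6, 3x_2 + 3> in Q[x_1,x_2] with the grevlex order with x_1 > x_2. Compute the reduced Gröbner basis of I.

G = {x_1^2 + 21/8x_1 - 29/8, x_2 + 1}

Buchberger's algorithm terminates because the ascending chain of leading-term ideals stabilizes.

f_1 = -4x_1^2 + 12x_1x_2 + 3/2x_1 + 1/3x_2 + 89/6, LT = x_1^2.
f_2 = 3x_2 + 3, LT = x_2.

The S-polynomials (S(f_1,f_2)) all reduce to 0 modulo the current basis, so we have a Gröbner basis.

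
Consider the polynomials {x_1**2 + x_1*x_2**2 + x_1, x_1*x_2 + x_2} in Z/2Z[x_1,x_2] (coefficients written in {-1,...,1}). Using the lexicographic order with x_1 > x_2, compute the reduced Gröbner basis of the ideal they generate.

G = {x_1**2 + x_1 + x_2**2, x_1*x_2 + x_2, x_2**3}

f_1 = x_1**2 + x_1*x_2**2 + x_1, LT = x_1**2.
f_2 = x_1*x_2 + x_2, LT = x_1*x_2.

S(f_1,f_2): lcm = x_1**2*x_2. S = x_1*x_2**3.
  leading term x_1*x_2**3: subtract (x_2**2)·f_2 from x_1*x_2**3 → x_2**3
  leading term x_2**3: no divisor's leading term divides it; move x_2**3 to the remainder.
  remainder x_2**3 ≠ 0; add g_3 = x_2**3 to the basis.

The other S-polynomials (S(f_1,g_3), S(f_2,g_3)) all reduce to 0 modulo the current basis, so we have a Gröbner basis.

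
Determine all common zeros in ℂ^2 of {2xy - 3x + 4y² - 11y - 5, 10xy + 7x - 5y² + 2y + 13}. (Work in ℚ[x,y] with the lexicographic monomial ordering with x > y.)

{(2, -1), (-259*sqrt(449)/4400 - 2413/4400, 151/100 - 7*sqrt(449)/100), (-2413/4400 + 259*sqrt(449)/4400, 7*sqrt(449)/100 + 151/100)}

Compute a lex Gröbner basis by Buchberger's algorithm.
f_1 = 2xy - 3x + 4y² - 11y - 5, LT = xy.
f_2 = 10xy + 7x - 5y² + 2y + 13, LT = xy.

S(f_1,f_2): lcm = xy. S = -11/5x + 5/2y² - 57/10y - 19/5.
  reduce S modulo (f_1, f_2):
  remainder -11/5x + 5/2y² - 57/10y - 19/5 ≠ 0; add h_3 = -11/5x + 5/2y² - 57/10y - 19/5 to the basis.

S(f_1,h_3): lcm = xy. S = -3/2x + 25/22y³ - 13/22y² - 159/22y - 5/2.
  reduce S modulo (f_1, f_2, h_3):
  remainder 25/22y³ - 101/44y² - 147/44y + 1/11 ≠ 0; add h_4 = 25/22y³ - 101/44y² - 147/44y + 1/11 to the basis.

The other S-polynomials (S(f_2,h_3), S(f_1,h_4), S(f_2,h_4), S(h_3,h_4)) all reduce to 0 modulo the current basis, so we have a Gröbner basis.
Inter-reduce: drop elements whose leading term is divisible by another's, tail-reduce, and make monic.
Reduced Gröbner basis: {x - 25/22y² + 57/22y + 19/11, y³ - 101/50y² - 147/50y + 2/25}.

Elimination: the polynomial y³ - 101/50y² - 147/50y + 2/25 lies in the elimination ideal for y, so y ∈ {-1, 151/100 - 7*sqrt(449)/100, 7*sqrt(449)/100 + 151/100}. For each such y, the remaining basis elements (now univariate) give the rest of the solution.
  y = -1: the earlier basis element becomes x - 2 = 0, giving x = 2 — point (2, -1).
  y = 151/100 - 7*sqrt(449)/100: the earlier basis element becomes x + 2413/4400 + 259*sqrt(449)/4400 = 0, giving x = -259*sqrt(449)/4400 - 2413/4400 — point (-259*sqrt(449)/4400 - 2413/4400, 151/100 - 7*sqrt(449)/100).
  y = 7*sqrt(449)/100 + 151/100: the earlier basis element becomes x - 259*sqrt(449)/4400 + 2413/4400 = 0, giving x = -2413/4400 + 259*sqrt(449)/4400 — point (-2413/4400 + 259*sqrt(449)/4400, 7*sqrt(449)/100 + 151/100).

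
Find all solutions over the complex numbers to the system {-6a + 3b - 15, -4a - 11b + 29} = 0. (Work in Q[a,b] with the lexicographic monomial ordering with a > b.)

Compute a lex Gröbner basis by Buchberger's algorithm.
f_1 = -6a + 3b - 15, LT = a.
f_2 = -4a - 11b + 29, LT = a.

S(f_1,f_2): lcm = a. S = -\tfrac{13}{4}b + \tfrac{39}{4}.
  reduce S modulo (f_1, f_2):
  remainder -\tfrac{13}{4}b + \tfrac{39}{4} ≠ 0; add h_3 = -\tfrac{13}{4}b + \tfrac{39}{4} to the basis.

The other S-polynomials (S(f_1,h_3), S(f_2,h_3)) all reduce to 0 modulo the current basis, so we have a Gröbner basis.
Inter-reduce: drop elements whose leading term is divisible by another's, tail-reduce, and make monic.
Reduced Gröbner basis: {a + 1, b - 3}.

Since the basis is lex-ordered, b - 3 is univariate in b. Its roots are {3}. Back-substituting each root into the other basis elements fixes the other coordinates.
  b = 3: the earlier basis element becomes a + 1 = 0, giving a = -1 — point (-1, 3).

{(-1, 3)}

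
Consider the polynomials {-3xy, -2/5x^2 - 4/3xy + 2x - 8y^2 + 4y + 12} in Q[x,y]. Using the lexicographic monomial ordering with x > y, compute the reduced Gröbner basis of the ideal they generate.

G = {x^2 - 5x + 20y^2 - 10y - 30, xy, y^3 - 1/2y^2 - 3/2y}

f_1 = -3xy, LT = xy.
f_2 = -2/5x^2 - 4/3xy + 2x - 8y^2 + 4y + 12, LT = x^2.

S(f_1,f_2): lcm = x^2y. S = -10/3xy^2 + 5xy - 20y^3 + 10y^2 + 30y.
  reduce S modulo (f_1, f_2):
  remainder -20y^3 + 10y^2 + 30y ≠ 0; add g_3 = -20y^3 + 10y^2 + 30y to the basis.

The other S-polynomials (S(f_1,g_3), S(f_2,g_3)) all reduce to 0 modulo the current basis, so we have a Gröbner basis.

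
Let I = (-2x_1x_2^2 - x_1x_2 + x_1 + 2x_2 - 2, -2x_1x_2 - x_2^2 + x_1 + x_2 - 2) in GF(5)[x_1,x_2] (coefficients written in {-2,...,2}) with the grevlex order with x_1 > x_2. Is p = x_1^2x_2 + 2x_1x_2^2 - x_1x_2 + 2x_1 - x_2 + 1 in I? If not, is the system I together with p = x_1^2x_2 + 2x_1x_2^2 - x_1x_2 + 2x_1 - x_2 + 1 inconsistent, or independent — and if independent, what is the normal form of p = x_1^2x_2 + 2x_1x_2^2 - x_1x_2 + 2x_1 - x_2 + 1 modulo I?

First compute the reduced Gröbner basis of I by Buchberger's algorithm.
f_1 = -2x_1x_2^2 - x_1x_2 + x_1 + 2x_2 - 2, LT = x_1x_2^2.
f_2 = -2x_1x_2 - x_2^2 + x_1 + x_2 - 2, LT = x_1x_2.

S(f_1,f_2): lcm = x_1x_2^2. S = 2x_2^3 + x_1x_2 - 2x_2^2 + 2x_1 - 2x_2 + 1.
  leading term x_2^3: no divisor's leading term divides it; move 2x_2^3 to the remainder.
  leading term x_1x_2: subtract (2)·f_2 from x_1x_2 - 2x_2^2 + 2x_1 - 2x_2 + 1 → x_2
  leading term x_2: no divisor's leading term divides it; move x_2 to the remainder.
  remainder 2x_2^3 + x_2 ≠ 0; add h_3 = 2x_2^3 + x_2 to the basis.

S(f_1,h_3): lcm = x_1x_2^3. S = -2x_1x_2^2 - x_1x_2 - x_2^2 + x_2.
  leading term x_1x_2^2: subtract (1)·f_1 from -2x_1x_2^2 - x_1x_2 - x_2^2 + x_2 → -x_2^2 - x_1 - x_2 + 2
  leading term x_2^2: no divisor's leading term divides it; move -x_2^2 to the remainder.
  leading term x_1: no divisor's leading term divides it; move -x_1 to the remainder.
  leading term x_2: no divisor's leading term divides it; move -x_2 to the remainder.
  leading term 1: no divisor's leading term divides it; move 2 to the remainder.
  remainder -x_2^2 - x_1 - x_2 + 2 ≠ 0; add h_4 = -x_2^2 - x_1 - x_2 + 2 to the basis.

S(f_1,h_4): lcm = x_1x_2^2. S = -x_1^2 + 2x_1x_2 - x_1 - x_2 + 1.
  leading term x_1^2: no divisor's leading term divides it; move -x_1^2 to the remainder.
  leading term x_1x_2: subtract (-1)·f_2 from 2x_1x_2 - x_1 - x_2 + 1 → -x_2^2 - 1
  leading term x_2^2: subtract (1)·h_4 from -x_2^2 - 1 → x_1 + x_2 + 2
  leading term x_1: no divisor's leading term divides it; move x_1 to the remainder.
  leading term x_2: no divisor's leading term divides it; move x_2 to the remainder.
  leading term 1: no divisor's leading term divides it; move 2 to the remainder.
  remainder -x_1^2 + x_1 + x_2 + 2 ≠ 0; add h_5 = -x_1^2 + x_1 + x_2 + 2 to the basis.

The other S-polynomials (S(f_2,h_3), S(f_2,h_4), S(h_3,h_4), S(f_1,h_5), S(f_2,h_5), S(h_3,h_5), S(h_4,h_5)) all reduce to 0 modulo the current basis, so we have a Gröbner basis.
Inter-reduce: drop elements whose leading term is divisible by another's, tail-reduce, and make monic.
Reduced Gröbner basis: {x_1^2 - x_1 - x_2 - 2, x_1x_2 - x_1 - x_2 + 2, x_2^2 + x_1 + x_2 - 2}.
Label its elements g_1 = x_1^2 - x_1 - x_2 - 2, g_2 = x_1x_2 - x_1 - x_2 + 2, g_3 = x_2^2 + x_1 + x_2 - 2.

Reduce p = x_1^2x_2 + 2x_1x_2^2 - x_1x_2 + 2x_1 - x_2 + 1 modulo G:
  leading term x_1^2x_2: subtract (x_2)·g_1 from x_1^2x_2 + 2x_1x_2^2 - x_1x_2 + 2x_1 - x_2 + 1 → 2x_1x_2^2 + x_2^2 + 2x_1 + x_2 + 1
  leading term x_1x_2^2: subtract (2x_2)·g_2 from 2x_1x_2^2 + x_2^2 + 2x_1 + x_2 + 1 → 2x_1x_2 - 2x_2^2 + 2x_1 + 2x_2 + 1
  leading term x_1x_2: subtract (2)·g_2 from 2x_1x_2 - 2x_2^2 + 2x_1 + 2x_2 + 1 → -2x_2^2 - x_1 - x_2 + 2
  leading term x_2^2: subtract (-2)·g_3 from -2x_2^2 - x_1 - x_2 + 2 → x_1 + x_2 - 2
  leading term x_1: no divisor's leading term divides it; move x_1 to the remainder.
  leading term x_2: no divisor's leading term divides it; move x_2 to the remainder.
  leading term 1: no divisor's leading term divides it; move -2 to the remainder.
  normal form = x_1 + x_2 - 2.
The normal form is nonzero, so p ∉ I. Since p minus its normal form lies in I, I + (p) = I + (r) where r = x_1 + x_2 - 2; decide whether this ideal is the whole ring.
Run Buchberger on G together with r (pairs among the g_i already reduce to 0 since G is a Gröbner basis):
g_1 = x_1^2 - x_1 - x_2 - 2, LT = x_1^2.
g_2 = x_1x_2 - x_1 - x_2 + 2, LT = x_1x_2.
g_3 = x_2^2 + x_1 + x_2 - 2, LT = x_2^2.
r = x_1 + x_2 - 2, LT = x_1.

S(g_1,r): lcm = x_1^2. S = -x_1x_2 + x_1 - x_2 - 2.
  leading term x_1x_2: subtract (-1)·g_2 from -x_1x_2 + x_1 - x_2 - 2 → -2x_2
  leading term x_2: no divisor's leading term divides it; move -2x_2 to the remainder.
  remainder -2x_2 ≠ 0; add m_5 = -2x_2 to the basis.

The other S-polynomials (S(g_1,g_2), S(g_1,g_3), S(g_2,g_3), S(g_2,r), S(g_3,r), S(g_1,m_5), S(g_2,m_5), S(g_3,m_5), S(r,m_5)) all reduce to 0 modulo the current basis, so we have a Gröbner basis.
Inter-reduce: drop elements whose leading term is divisible by another's, tail-reduce, and make monic.
Reduced Gröbner basis: {x_1 - 2, x_2}.
The reduced Gröbner basis of I + (p) is {x_1 - 2, x_2} ≠ {1}, a proper ideal, so the enlarged system stays consistent: p is independent of I, with normal form x_1 + x_2 - 2.

x_1^2x_2 + 2x_1x_2^2 - x_1x_2 + 2x_1 - x_2 + 1 is independent of I; its normal form modulo I is x_1 + x_2 - 2.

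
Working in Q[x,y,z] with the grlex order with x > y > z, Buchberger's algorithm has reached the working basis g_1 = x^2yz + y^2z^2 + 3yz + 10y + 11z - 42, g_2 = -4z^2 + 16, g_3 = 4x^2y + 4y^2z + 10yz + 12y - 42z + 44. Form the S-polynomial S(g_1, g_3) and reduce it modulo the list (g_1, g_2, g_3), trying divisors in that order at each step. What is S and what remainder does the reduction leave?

lcm(LM(g_1), LM(g_3)) = x^2yz.
S = (lcm/LT(g_1))·g_1 − (lcm/LT(g_3))·g_3 = -5/2yz^2 + 21/2z^2 + 10y - 42.
Reduce S modulo (g_1, g_2, g_3) in that order:
  leading term yz^2: subtract (5/8y)·g_2 from -5/2yz^2 + 21/2z^2 + 10y - 42 → 21/2z^2 - 42
  leading term z^2: subtract (-21/8)·g_2 from 21/2z^2 - 42 → 0
The remainder is 0, so this S-polynomial contributes no new basis element.
This is the inner loop of Buchberger's algorithm — each nonzero remainder becomes a new basis element.

S(g_1, g_3) = -5/2yz^2 + 21/2z^2 + 10y - 42; remainder on division = 0.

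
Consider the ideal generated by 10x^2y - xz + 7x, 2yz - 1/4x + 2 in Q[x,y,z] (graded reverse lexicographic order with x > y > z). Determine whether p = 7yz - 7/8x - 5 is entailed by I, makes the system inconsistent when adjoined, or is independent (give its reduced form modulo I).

First compute the reduced Gröbner basis of I by Buchberger's algorithm.
f_1 = 10x^2y - xz + 7x, LT = x^2y.
f_2 = 2yz - 1/4x + 2, LT = yz.

S(f_1,f_2): lcm = x^2yz. S = 1/8x^3 - 1/10xz^2 - x^2 + 7/10xz.
  reduce S modulo (f_1, f_2):
  remainder 1/8x^3 - 1/10xz^2 - x^2 + 7/10xz ≠ 0; add h_3 = 1/8x^3 - 1/10xz^2 - x^2 + 7/10xz to the basis.

The other S-polynomials (S(f_1,h_3), S(f_2,h_3)) all reduce to 0 modulo the current basis, so we have a Gröbner basis.
Inter-reduce: drop elements whose leading term is divisible by another's, tail-reduce, and make monic.
Reduced Gröbner basis: {x^3 - 4/5xz^2 - 8x^2 + 28/5xz, x^2y - 1/10xz + 7/10x, yz - 1/8x + 1}.
Label its elements g_1 = x^3 - 4/5xz^2 - 8x^2 + 28/5xz, g_2 = x^2y - 1/10xz + 7/10x, g_3 = yz - 1/8x + 1.

Reduce p = 7yz - 7/8x - 5 modulo G:
  leading term yz: subtract (7)·g_3 from 7yz - 7/8x - 5 → -12
  leading term 1: no divisor's leading term divides it; move -12 to the remainder.
  normal form = -12.
The normal form is nonzero, so p ∉ I. Since p minus its normal form lies in I, I + (p) = I + (r) where r = -12; decide whether this ideal is the whole ring.
Here r = -12 is a nonzero constant, hence a unit: 1 ∈ I + (p), the Gröbner basis of I + (p) is {1}, and the enlarged system has no common solution — adjoining p is inconsistent.

Ideal membership is decidable via reduction modulo a Gröbner basis.

Adjoining 7yz - 7/8x - 5 makes the ideal the whole ring: the system is inconsistent.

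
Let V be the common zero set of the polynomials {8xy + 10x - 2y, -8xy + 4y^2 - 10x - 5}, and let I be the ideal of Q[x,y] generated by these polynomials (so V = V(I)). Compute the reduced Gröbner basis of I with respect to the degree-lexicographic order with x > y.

f_1 = 8xy + 10x - 2y, LT = xy.
f_2 = -8xy + 4y^2 - 10x - 5, LT = xy.

S(f_1,f_2): lcm = xy. S = 1/2y^2 - 1/4y - 5/8.
  leading term y^2: no divisor's leading term divides it; move 1/2y^2 to the remainder.
  leading term y: no divisor's leading term divides it; move -1/4y to the remainder.
  leading term 1: no divisor's leading term divides it; move -5/8 to the remainder.
  remainder 1/2y^2 - 1/4y - 5/8 ≠ 0; add g_3 = 1/2y^2 - 1/4y - 5/8 to the basis.

S(f_1,g_3): lcm = xy^2. S = 7/4xy - 1/4y^2 + 5/4x.
  leading term xy: subtract (7/32)·f_1 from 7/4xy - 1/4y^2 + 5/4x → -1/4y^2 - 15/16x + 7/16y
  leading term y^2: subtract (-1/2)·g_3 from -1/4y^2 - 15/16x + 7/16y → -15/16x + 5/16y - 5/16
  leading term x: no divisor's leading term divides it; move -15/16x to the remainder.
  leading term y: no divisor's leading term divides it; move 5/16y to the remainder.
  leading term 1: no divisor's leading term divides it; move -5/16 to the remainder.
  remainder -15/16x + 5/16y - 5/16 ≠ 0; add g_4 = -15/16x + 5/16y - 5/16 to the basis.

The other S-polynomials (S(f_2,g_3), S(f_1,g_4), S(f_2,g_4), S(g_3,g_4)) all reduce to 0 modulo the current basis, so we have a Gröbner basis.
Inter-reduce: drop elements whose leading term is divisible by another's, tail-reduce, and make monic.

G = {y^2 - 1/2y - 5/4, x - 1/3y + 1/3}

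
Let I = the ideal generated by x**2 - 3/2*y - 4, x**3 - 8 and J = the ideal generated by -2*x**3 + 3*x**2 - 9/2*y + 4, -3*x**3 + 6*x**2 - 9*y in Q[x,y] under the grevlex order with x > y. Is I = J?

Yes, the ideals are equal.

Equality of ideals is decidable: compute both reduced Gröbner bases (unique for the ordering) and check whether they agree.
Buchberger on the first generating set:
f_1 = x**2 - 3/2*y - 4, LT = x**2.
f_2 = x**3 - 8, LT = x**3.

S(f_1,f_2): lcm = x**3. S = -3/2*x*y - 4*x + 8.
  reduce S modulo (f_1, f_2):
  remainder -3/2*x*y - 4*x + 8 ≠ 0; add g_3 = -3/2*x*y - 4*x + 8 to the basis.

S(f_1,g_3): lcm = x**2*y. S = -8/3*x**2 - 3/2*y**2 + 16/3*x - 4*y.
  reduce S modulo (f_1, f_2, g_3):
  remainder -3/2*y**2 + 16/3*x - 8*y - 32/3 ≠ 0; add g_4 = -3/2*y**2 + 16/3*x - 8*y - 32/3 to the basis.

The other S-polynomials (S(f_2,g_3), S(f_1,g_4), S(f_2,g_4), S(g_3,g_4)) all reduce to 0 modulo the current basis, so we have a Gröbner basis.
Inter-reduce: drop elements whose leading term is divisible by another's, tail-reduce, and make monic.
Reduced Gröbner basis: {x**2 - 3/2*y - 4, x*y + 8/3*x - 16/3, y**2 - 32/9*x + 16/3*y + 64/9}.

Buchberger on the second generating set:
h_1 = -2*x**3 + 3*x**2 - 9/2*y + 4, LT = x**3.
h_2 = -3*x**3 + 6*x**2 - 9*y, LT = x**3.

S(h_1,h_2): lcm = x**3. S = 1/2*x**2 - 3/4*y - 2.
  reduce S modulo (h_1, h_2):
  remainder 1/2*x**2 - 3/4*y - 2 ≠ 0; add k_3 = 1/2*x**2 - 3/4*y - 2 to the basis.

S(h_1,k_3): lcm = x**3. S = -3/2*x**2 + 3/2*x*y + 4*x + 9/4*y - 2.
  reduce S modulo (h_1, h_2, k_3):
  remainder 3/2*x*y + 4*x - 8 ≠ 0; add k_4 = 3/2*x*y + 4*x - 8 to the basis.

S(k_3,k_4): lcm = x**2*y. S = -8/3*x**2 - 3/2*y**2 + 16/3*x - 4*y.
  reduce S modulo (h_1, h_2, k_3, k_4):
  remainder -3/2*y**2 + 16/3*x - 8*y - 32/3 ≠ 0; add k_5 = -3/2*y**2 + 16/3*x - 8*y - 32/3 to the basis.

The other S-polynomials (S(h_2,k_3), S(h_1,k_4), S(h_2,k_4), S(h_1,k_5), S(h_2,k_5), S(k_3,k_5), S(k_4,k_5)) all reduce to 0 modulo the current basis, so we have a Gröbner basis.
Inter-reduce: drop elements whose leading term is divisible by another's, tail-reduce, and make monic.
Reduced Gröbner basis: {x**2 - 3/2*y - 4, x*y + 8/3*x - 16/3, y**2 - 32/9*x + 16/3*y + 64/9}.

Same reduced basis, so the two generating sets span the same ideal.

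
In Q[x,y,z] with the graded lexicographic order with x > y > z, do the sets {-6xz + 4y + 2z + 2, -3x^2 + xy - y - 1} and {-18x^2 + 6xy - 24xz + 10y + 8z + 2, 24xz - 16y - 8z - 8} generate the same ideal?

Yes, the ideals are equal.

Equality of ideals is decidable: compute both reduced Gröbner bases (unique for the ordering) and check whether they agree.
Buchberger on the first generating set:
f_1 = -6xz + 4y + 2z + 2, LT = xz.
f_2 = -3x^2 + xy - y - 1, LT = x^2.

S(f_1,f_2): lcm = x^2z. S = 1/3xyz - 2/3xy - 1/3xz - 1/3yz - 1/3x - 1/3z.
  reduce S modulo (f_1, f_2):
  remainder -2/3xy + 2/9y^2 - 2/9yz - 1/3x - 1/9y - 4/9z - 1/9 ≠ 0; add g_3 = -2/3xy + 2/9y^2 - 2/9yz - 1/3x - 1/9y - 4/9z - 1/9 to the basis.

S(f_1,g_3): lcm = xyz. S = 1/3y^2z - 1/3yz^2 - 1/2xz - 2/3y^2 - 1/2yz - 2/3z^2 - 1/3y - 1/6z.
  reduce S modulo (f_1, f_2, g_3):
  remainder 1/3y^2z - 1/3yz^2 - 2/3y^2 - 1/2yz - 2/3z^2 - 2/3y - 1/3z - 1/6 ≠ 0; add g_4 = 1/3y^2z - 1/3yz^2 - 2/3y^2 - 1/2yz - 2/3z^2 - 2/3y - 1/3z - 1/6 to the basis.

The other S-polynomials (S(f_2,g_3), S(f_1,g_4), S(f_2,g_4), S(g_3,g_4)) all reduce to 0 modulo the current basis, so we have a Gröbner basis.
Inter-reduce: drop elements whose leading term is divisible by another's, tail-reduce, and make monic.
Reduced Gröbner basis: {y^2z - yz^2 - 2y^2 - 3/2yz - 2z^2 - 2y - z - 1/2, x^2 - 1/9y^2 + 1/9yz + 1/6x + 7/18y + 2/9z + 7/18, xy - 1/3y^2 + 1/3yz + 1/2x + 1/6y + 2/3z + 1/6, xz - 2/3y - 1/3z - 1/3}.

Buchberger on the second generating set:
h_1 = -18x^2 + 6xy - 24xz + 10y + 8z + 2, LT = x^2.
h_2 = 24xz - 16y - 8z - 8, LT = xz.

S(h_1,h_2): lcm = x^2z. S = -1/3xyz + 4/3xz^2 + 2/3xy + 1/3xz - 5/9yz - 4/9z^2 + 1/3x - 1/9z.
  reduce S modulo (h_1, h_2):
  remainder 2/3xy - 2/9y^2 + 2/9yz + 1/3x + 1/9y + 4/9z + 1/9 ≠ 0; add k_3 = 2/3xy - 2/9y^2 + 2/9yz + 1/3x + 1/9y + 4/9z + 1/9 to the basis.

S(h_2,k_3): lcm = xyz. S = 1/3y^2z - 1/3yz^2 - 1/2xz - 2/3y^2 - 1/2yz - 2/3z^2 - 1/3y - 1/6z.
  reduce S modulo (h_1, h_2, k_3):
  remainder 1/3y^2z - 1/3yz^2 - 2/3y^2 - 1/2yz - 2/3z^2 - 2/3y - 1/3z - 1/6 ≠ 0; add k_4 = 1/3y^2z - 1/3yz^2 - 2/3y^2 - 1/2yz - 2/3z^2 - 2/3y - 1/3z - 1/6 to the basis.

The other S-polynomials (S(h_1,k_3), S(h_1,k_4), S(h_2,k_4), S(k_3,k_4)) all reduce to 0 modulo the current basis, so we have a Gröbner basis.
Inter-reduce: drop elements whose leading term is divisible by another's, tail-reduce, and make monic.
Reduced Gröbner basis: {y^2z - yz^2 - 2y^2 - 3/2yz - 2z^2 - 2y - z - 1/2, x^2 - 1/9y^2 + 1/9yz + 1/6x + 7/18y + 2/9z + 7/18, xy - 1/3y^2 + 1/3yz + 1/2x + 1/6y + 2/3z + 1/6, xz - 2/3y - 1/3z - 1/3}.

Same reduced basis, so the two generating sets span the same ideal.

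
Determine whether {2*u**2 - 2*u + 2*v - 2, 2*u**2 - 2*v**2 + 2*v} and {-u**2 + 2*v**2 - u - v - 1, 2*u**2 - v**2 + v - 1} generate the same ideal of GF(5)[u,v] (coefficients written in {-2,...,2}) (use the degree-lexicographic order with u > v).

No, the ideals differ.

For a fixed monomial order, each ideal has a unique reduced Gröbner basis; comparing bases decides equality.
Buchberger on the first generating set:
f_1 = 2*u**2 - 2*u + 2*v - 2, LT = u**2.
f_2 = 2*u**2 - 2*v**2 + 2*v, LT = u**2.

S(f_1,f_2): lcm = u**2. S = v**2 - u - 1.
  leading term v**2: no divisor's leading term divides it; move v**2 to the remainder.
  leading term u: no divisor's leading term divides it; move -u to the remainder.
  leading term 1: no divisor's leading term divides it; move -1 to the remainder.
  remainder v**2 - u - 1 ≠ 0; add g_3 = v**2 - u - 1 to the basis.

The other S-polynomials (S(f_1,g_3), S(f_2,g_3)) all reduce to 0 modulo the current basis, so we have a Gröbner basis.
Inter-reduce: drop elements whose leading term is divisible by another's, tail-reduce, and make monic.
Reduced Gröbner basis: {u**2 - u + v - 1, v**2 - u - 1}.

Buchberger on the second generating set:
h_1 = -u**2 + 2*v**2 - u - v - 1, LT = u**2.
h_2 = 2*u**2 - v**2 + v - 1, LT = u**2.

S(h_1,h_2): lcm = u**2. S = v**2 + u - 2*v - 1.
  leading term v**2: no divisor's leading term divides it; move v**2 to the remainder.
  leading term u: no divisor's leading term divides it; move u to the remainder.
  leading term v: no divisor's leading term divides it; move -2*v to the remainder.
  leading term 1: no divisor's leading term divides it; move -1 to the remainder.
  remainder v**2 + u - 2*v - 1 ≠ 0; add k_3 = v**2 + u - 2*v - 1 to the basis.

The other S-polynomials (S(h_1,k_3), S(h_2,k_3)) all reduce to 0 modulo the current basis, so we have a Gröbner basis.
Inter-reduce: drop elements whose leading term is divisible by another's, tail-reduce, and make monic.
Reduced Gröbner basis: {u**2 - 2*u + 2*v - 1, v**2 + u - 2*v - 1}.

Since the reduced bases disagree, the two ideals are not the same.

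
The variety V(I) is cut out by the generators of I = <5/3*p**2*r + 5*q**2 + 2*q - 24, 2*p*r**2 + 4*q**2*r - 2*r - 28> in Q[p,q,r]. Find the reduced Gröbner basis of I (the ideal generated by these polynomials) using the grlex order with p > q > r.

f_1 = 5/3*p**2*r + 5*q**2 + 2*q - 24, LT = p**2*r.
f_2 = 2*p*r**2 + 4*q**2*r - 2*r - 28, LT = p*r**2.

S(f_1,f_2): lcm = p**2*r**2. S = -2*p*q**2*r + 3*q**2*r + p*r + 6/5*q*r + 14*p - 72/5*r.
  leading term p*q**2*r: no divisor's leading term divides it; move -2*p*q**2*r to the remainder.
  leading term q**2*r: no divisor's leading term divides it; move 3*q**2*r to the remainder.
  leading term p*r: no divisor's leading term divides it; move p*r to the remainder.
  leading term q*r: no divisor's leading term divides it; move 6/5*q*r to the remainder.
  leading term p: no divisor's leading term divides it; move 14*p to the remainder.
  leading term r: no divisor's leading term divides it; move -72/5*r to the remainder.
  remainder -2*p*q**2*r + 3*q**2*r + p*r + 6/5*q*r + 14*p - 72/5*r ≠ 0; add g_3 = -2*p*q**2*r + 3*q**2*r + p*r + 6/5*q*r + 14*p - 72/5*r to the basis.

S(f_1,g_3): lcm = p**2*q**2*r. S = 3/2*p*q**2*r + 3*q**4 + 1/2*p**2*r + 3/5*p*q*r + 6/5*q**3 + 7*p**2 - 36/5*p*r - 72/5*q**2.
  leading term p*q**2*r: subtract (-3/4)·g_3 from 3/2*p*q**2*r + 3*q**4 + 1/2*p**2*r + 3/5*p*q*r + 6/5*q**3 + 7*p**2 - 36/5*p*r - 72/5*q**2 → 3*q**4 + 1/2*p**2*r + 3/5*p*q*r + 6/5*q**3 + 9/4*q**2*r + 7*p**2 - 129/20*p*r - 72/5*q**2 + 9/10*q*r + 21/2*p - 54/5*r
  leading term q**4: no divisor's leading term divides it; move 3*q**4 to the remainder.
  leading term p**2*r: subtract (3/10)·f_1 from 1/2*p**2*r + 3/5*p*q*r + 6/5*q**3 + 9/4*q**2*r + 7*p**2 - 129/20*p*r - 72/5*q**2 + 9/10*q*r + 21/2*p - 54/5*r → 3/5*p*q*r + 6/5*q**3 + 9/4*q**2*r + 7*p**2 - 129/20*p*r - 159/10*q**2 + 9/10*q*r + 21/2*p - 3/5*q - 54/5*r + 36/5
  leading term p*q*r: no divisor's leading term divides it; move 3/5*p*q*r to the remainder.
  leading term q**3: no divisor's leading term divides it; move 6/5*q**3 to the remainder.
  leading term q**2*r: no divisor's leading term divides it; move 9/4*q**2*r to the remainder.
  leading term p**2: no divisor's leading term divides it; move 7*p**2 to the remainder.
  leading term p*r: no divisor's leading term divides it; move -129/20*p*r to the remainder.
  leading term q**2: no divisor's leading term divides it; move -159/10*q**2 to the remainder.
  leading term q*r: no divisor's leading term divides it; move 9/10*q*r to the remainder.
  leading term p: no divisor's leading term divides it; move 21/2*p to the remainder.
  leading term q: no divisor's leading term divides it; move -3/5*q to the remainder.
  leading term r: no divisor's leading term divides it; move -54/5*r to the remainder.
  leading term 1: no divisor's leading term divides it; move 36/5 to the remainder.
  remainder 3*q**4 + 3/5*p*q*r + 6/5*q**3 + 9/4*q**2*r + 7*p**2 - 129/20*p*r - 159/10*q**2 + 9/10*q*r + 21/2*p - 3/5*q - 54/5*r + 36/5 ≠ 0; add g_4 = 3*q**4 + 3/5*p*q*r + 6/5*q**3 + 9/4*q**2*r + 7*p**2 - 129/20*p*r - 159/10*q**2 + 9/10*q*r + 21/2*p - 3/5*q - 54/5*r + 36/5 to the basis.

The other S-polynomials (S(f_2,g_3), S(f_1,g_4), S(f_2,g_4), S(g_3,g_4)) all reduce to 0 modulo the current basis, so we have a Gröbner basis.

G = {p*q**2*r - 3/2*q**2*r - 1/2*p*r - 3/5*q*r - 7*p + 36/5*r, q**4 + 1/5*p*q*r + 2/5*q**3 + 3/4*q**2*r + 7/3*p**2 - 43/20*p*r - 53/10*q**2 + 3/10*q*r + 7/2*p - 1/5*q - 18/5*r + 12/5, p**2*r + 3*q**2 + 6/5*q - 72/5, p*r**2 + 2*q**2*r - r - 14}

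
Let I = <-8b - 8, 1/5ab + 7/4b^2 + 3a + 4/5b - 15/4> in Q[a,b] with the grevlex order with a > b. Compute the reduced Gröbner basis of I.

G = {a - 1, b + 1}

f_1 = -8b - 8, LT = b.
f_2 = 1/5ab + 7/4b^2 + 3a + 4/5b - 15/4, LT = ab.

S(f_1,f_2): lcm = ab. S = -35/4b^2 - 14a - 4b + 75/4.
  reduce S modulo (f_1, f_2):
  remainder -14a + 14 ≠ 0; add g_3 = -14a + 14 to the basis.

The other S-polynomials (S(f_1,g_3), S(f_2,g_3)) all reduce to 0 modulo the current basis, so we have a Gröbner basis.
Inter-reduce: drop elements whose leading term is divisible by another's, tail-reduce, and make monic.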